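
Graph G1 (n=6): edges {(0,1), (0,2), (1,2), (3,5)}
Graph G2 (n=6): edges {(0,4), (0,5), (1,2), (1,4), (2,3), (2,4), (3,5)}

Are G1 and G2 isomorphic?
No, not isomorphic

The graphs are NOT isomorphic.

Degrees in G1: deg(0)=2, deg(1)=2, deg(2)=2, deg(3)=1, deg(4)=0, deg(5)=1.
Sorted degree sequence of G1: [2, 2, 2, 1, 1, 0].
Degrees in G2: deg(0)=2, deg(1)=2, deg(2)=3, deg(3)=2, deg(4)=3, deg(5)=2.
Sorted degree sequence of G2: [3, 3, 2, 2, 2, 2].
The (sorted) degree sequence is an isomorphism invariant, so since G1 and G2 have different degree sequences they cannot be isomorphic.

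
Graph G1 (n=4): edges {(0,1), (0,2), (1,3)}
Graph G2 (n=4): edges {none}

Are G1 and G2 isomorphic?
No, not isomorphic

The graphs are NOT isomorphic.

Connected components of G1: 1 component(s) with vertex sets [[0, 1, 2, 3]], sizes [4].
Connected components of G2: 4 component(s) with vertex sets [[0], [1], [2], [3]], sizes [1, 1, 1, 1].
The number of connected components (and the multiset of component sizes) is an isomorphism invariant — an isomorphism maps each component of G1 bijectively onto a component of G2. Since G1 has 1 component(s) and G2 has 4, they cannot be isomorphic.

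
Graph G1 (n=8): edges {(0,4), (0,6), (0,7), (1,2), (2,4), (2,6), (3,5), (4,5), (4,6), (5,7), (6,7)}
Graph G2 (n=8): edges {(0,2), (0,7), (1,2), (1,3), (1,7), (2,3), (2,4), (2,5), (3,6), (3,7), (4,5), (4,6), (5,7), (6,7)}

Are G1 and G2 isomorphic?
No, not isomorphic

The graphs are NOT isomorphic.

Counting triangles (3-cliques): G1 has 3, G2 has 4.
Triangle count is an isomorphism invariant, so differing triangle counts rule out isomorphism.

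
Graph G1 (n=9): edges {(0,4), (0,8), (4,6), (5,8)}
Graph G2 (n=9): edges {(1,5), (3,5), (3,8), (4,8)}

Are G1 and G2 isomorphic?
Yes, isomorphic

The graphs are isomorphic.
One valid mapping φ: V(G1) → V(G2): 0→3, 1→6, 2→2, 3→7, 4→5, 5→4, 6→1, 7→0, 8→8

Verify φ preserves adjacency — for each edge of G1, its image is an edge of G2:
  (0,4) → (φ(0),φ(4)) = (3,5) ∈ E(G2) ✓
  (0,8) → (φ(0),φ(8)) = (3,8) ∈ E(G2) ✓
  (4,6) → (φ(4),φ(6)) = (1,5) ∈ E(G2) ✓
  (5,8) → (φ(5),φ(8)) = (4,8) ∈ E(G2) ✓
All 4 edges of G1 map to edges of G2, and |E(G1)| = |E(G2)| = 4, so φ is a bijection on edges as well as vertices. Hence G1 ≅ G2.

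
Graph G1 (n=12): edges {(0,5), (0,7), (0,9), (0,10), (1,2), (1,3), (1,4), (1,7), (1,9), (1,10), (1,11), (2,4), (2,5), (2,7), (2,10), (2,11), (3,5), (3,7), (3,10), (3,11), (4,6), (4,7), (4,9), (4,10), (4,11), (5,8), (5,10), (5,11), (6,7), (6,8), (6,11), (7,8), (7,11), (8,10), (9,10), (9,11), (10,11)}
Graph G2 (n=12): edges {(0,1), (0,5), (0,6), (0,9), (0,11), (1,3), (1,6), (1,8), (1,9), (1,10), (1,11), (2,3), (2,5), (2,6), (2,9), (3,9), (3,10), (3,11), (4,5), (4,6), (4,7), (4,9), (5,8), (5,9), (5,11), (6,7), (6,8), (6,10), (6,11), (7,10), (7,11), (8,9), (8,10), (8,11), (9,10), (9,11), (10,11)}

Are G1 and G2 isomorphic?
Yes, isomorphic

The graphs are isomorphic.
One valid mapping φ: V(G1) → V(G2): 0→2, 1→1, 2→8, 3→0, 4→10, 5→5, 6→7, 7→6, 8→4, 9→3, 10→9, 11→11

Verify φ preserves adjacency — for each edge of G1, its image is an edge of G2:
  (0,5) → (φ(0),φ(5)) = (2,5) ∈ E(G2) ✓
  (0,7) → (φ(0),φ(7)) = (2,6) ∈ E(G2) ✓
  (0,9) → (φ(0),φ(9)) = (2,3) ∈ E(G2) ✓
  (0,10) → (φ(0),φ(10)) = (2,9) ∈ E(G2) ✓
  (1,2) → (φ(1),φ(2)) = (1,8) ∈ E(G2) ✓
  (1,3) → (φ(1),φ(3)) = (0,1) ∈ E(G2) ✓
  (1,4) → (φ(1),φ(4)) = (1,10) ∈ E(G2) ✓
  (1,7) → (φ(1),φ(7)) = (1,6) ∈ E(G2) ✓
  (1,9) → (φ(1),φ(9)) = (1,3) ∈ E(G2) ✓
  (1,10) → (φ(1),φ(10)) = (1,9) ∈ E(G2) ✓
  (1,11) → (φ(1),φ(11)) = (1,11) ∈ E(G2) ✓
  (2,4) → (φ(2),φ(4)) = (8,10) ∈ E(G2) ✓
  (2,5) → (φ(2),φ(5)) = (5,8) ∈ E(G2) ✓
  (2,7) → (φ(2),φ(7)) = (6,8) ∈ E(G2) ✓
  (2,10) → (φ(2),φ(10)) = (8,9) ∈ E(G2) ✓
  (2,11) → (φ(2),φ(11)) = (8,11) ∈ E(G2) ✓
  (3,5) → (φ(3),φ(5)) = (0,5) ∈ E(G2) ✓
  (3,7) → (φ(3),φ(7)) = (0,6) ∈ E(G2) ✓
  (3,10) → (φ(3),φ(10)) = (0,9) ∈ E(G2) ✓
  (3,11) → (φ(3),φ(11)) = (0,11) ∈ E(G2) ✓
  (4,6) → (φ(4),φ(6)) = (7,10) ∈ E(G2) ✓
  (4,7) → (φ(4),φ(7)) = (6,10) ∈ E(G2) ✓
  (4,9) → (φ(4),φ(9)) = (3,10) ∈ E(G2) ✓
  (4,10) → (φ(4),φ(10)) = (9,10) ∈ E(G2) ✓
  (4,11) → (φ(4),φ(11)) = (10,11) ∈ E(G2) ✓
  (5,8) → (φ(5),φ(8)) = (4,5) ∈ E(G2) ✓
  (5,10) → (φ(5),φ(10)) = (5,9) ∈ E(G2) ✓
  (5,11) → (φ(5),φ(11)) = (5,11) ∈ E(G2) ✓
  (6,7) → (φ(6),φ(7)) = (6,7) ∈ E(G2) ✓
  (6,8) → (φ(6),φ(8)) = (4,7) ∈ E(G2) ✓
  (6,11) → (φ(6),φ(11)) = (7,11) ∈ E(G2) ✓
  (7,8) → (φ(7),φ(8)) = (4,6) ∈ E(G2) ✓
  (7,11) → (φ(7),φ(11)) = (6,11) ∈ E(G2) ✓
  (8,10) → (φ(8),φ(10)) = (4,9) ∈ E(G2) ✓
  (9,10) → (φ(9),φ(10)) = (3,9) ∈ E(G2) ✓
  (9,11) → (φ(9),φ(11)) = (3,11) ∈ E(G2) ✓
  (10,11) → (φ(10),φ(11)) = (9,11) ∈ E(G2) ✓
All 37 edges of G1 map to edges of G2, and |E(G1)| = |E(G2)| = 37, so φ is a bijection on edges as well as vertices. Hence G1 ≅ G2.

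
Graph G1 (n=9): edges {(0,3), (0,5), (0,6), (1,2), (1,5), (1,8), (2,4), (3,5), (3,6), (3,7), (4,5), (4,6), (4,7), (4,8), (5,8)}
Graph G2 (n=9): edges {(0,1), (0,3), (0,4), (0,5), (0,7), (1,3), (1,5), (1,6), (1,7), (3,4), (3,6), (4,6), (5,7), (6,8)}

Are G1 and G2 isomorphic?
No, not isomorphic

The graphs are NOT isomorphic.

Connected components of G1: 1 component(s) with vertex sets [[0, 1, 2, 3, 4, 5, 6, 7, 8]], sizes [9].
Connected components of G2: 2 component(s) with vertex sets [[2], [0, 1, 3, 4, 5, 6, 7, 8]], sizes [1, 8].
The number of connected components (and the multiset of component sizes) is an isomorphism invariant — an isomorphism maps each component of G1 bijectively onto a component of G2. Since G1 has 1 component(s) and G2 has 2, they cannot be isomorphic.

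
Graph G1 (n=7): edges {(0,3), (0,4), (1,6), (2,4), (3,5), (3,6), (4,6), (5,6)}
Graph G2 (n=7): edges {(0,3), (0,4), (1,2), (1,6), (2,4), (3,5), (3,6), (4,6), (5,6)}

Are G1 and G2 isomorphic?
No, not isomorphic

The graphs are NOT isomorphic.

Counting edges: G1 has 8 edge(s); G2 has 9 edge(s).
Edge count is an isomorphism invariant (a bijection on vertices induces a bijection on edges), so differing edge counts rule out isomorphism.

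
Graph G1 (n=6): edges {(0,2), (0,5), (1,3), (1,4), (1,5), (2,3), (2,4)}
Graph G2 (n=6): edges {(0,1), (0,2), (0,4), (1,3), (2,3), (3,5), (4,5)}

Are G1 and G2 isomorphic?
Yes, isomorphic

The graphs are isomorphic.
One valid mapping φ: V(G1) → V(G2): 0→5, 1→0, 2→3, 3→2, 4→1, 5→4

Verify φ preserves adjacency — for each edge of G1, its image is an edge of G2:
  (0,2) → (φ(0),φ(2)) = (3,5) ∈ E(G2) ✓
  (0,5) → (φ(0),φ(5)) = (4,5) ∈ E(G2) ✓
  (1,3) → (φ(1),φ(3)) = (0,2) ∈ E(G2) ✓
  (1,4) → (φ(1),φ(4)) = (0,1) ∈ E(G2) ✓
  (1,5) → (φ(1),φ(5)) = (0,4) ∈ E(G2) ✓
  (2,3) → (φ(2),φ(3)) = (2,3) ∈ E(G2) ✓
  (2,4) → (φ(2),φ(4)) = (1,3) ∈ E(G2) ✓
All 7 edges of G1 map to edges of G2, and |E(G1)| = |E(G2)| = 7, so φ is a bijection on edges as well as vertices. Hence G1 ≅ G2.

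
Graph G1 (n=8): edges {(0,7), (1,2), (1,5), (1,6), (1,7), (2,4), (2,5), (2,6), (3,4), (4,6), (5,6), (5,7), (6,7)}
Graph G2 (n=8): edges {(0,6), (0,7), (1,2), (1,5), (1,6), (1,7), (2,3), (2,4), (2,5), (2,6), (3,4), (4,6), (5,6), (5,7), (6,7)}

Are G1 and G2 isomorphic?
No, not isomorphic

The graphs are NOT isomorphic.

Counting edges: G1 has 13 edge(s); G2 has 15 edge(s).
Edge count is an isomorphism invariant (a bijection on vertices induces a bijection on edges), so differing edge counts rule out isomorphism.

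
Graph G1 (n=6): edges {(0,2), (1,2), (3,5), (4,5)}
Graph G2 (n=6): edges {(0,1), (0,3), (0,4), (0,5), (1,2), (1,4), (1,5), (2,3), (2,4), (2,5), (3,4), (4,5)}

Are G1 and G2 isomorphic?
No, not isomorphic

The graphs are NOT isomorphic.

Degrees in G1: deg(0)=1, deg(1)=1, deg(2)=2, deg(3)=1, deg(4)=1, deg(5)=2.
Sorted degree sequence of G1: [2, 2, 1, 1, 1, 1].
Degrees in G2: deg(0)=4, deg(1)=4, deg(2)=4, deg(3)=3, deg(4)=5, deg(5)=4.
Sorted degree sequence of G2: [5, 4, 4, 4, 4, 3].
The (sorted) degree sequence is an isomorphism invariant, so since G1 and G2 have different degree sequences they cannot be isomorphic.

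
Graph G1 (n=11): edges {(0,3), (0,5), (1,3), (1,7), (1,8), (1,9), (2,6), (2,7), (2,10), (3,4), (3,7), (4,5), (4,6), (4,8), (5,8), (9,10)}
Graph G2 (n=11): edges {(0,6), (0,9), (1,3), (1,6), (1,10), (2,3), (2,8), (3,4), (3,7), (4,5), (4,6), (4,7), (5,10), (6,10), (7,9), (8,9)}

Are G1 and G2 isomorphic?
Yes, isomorphic

The graphs are isomorphic.
One valid mapping φ: V(G1) → V(G2): 0→5, 1→3, 2→9, 3→4, 4→6, 5→10, 6→0, 7→7, 8→1, 9→2, 10→8

Verify φ preserves adjacency — for each edge of G1, its image is an edge of G2:
  (0,3) → (φ(0),φ(3)) = (4,5) ∈ E(G2) ✓
  (0,5) → (φ(0),φ(5)) = (5,10) ∈ E(G2) ✓
  (1,3) → (φ(1),φ(3)) = (3,4) ∈ E(G2) ✓
  (1,7) → (φ(1),φ(7)) = (3,7) ∈ E(G2) ✓
  (1,8) → (φ(1),φ(8)) = (1,3) ∈ E(G2) ✓
  (1,9) → (φ(1),φ(9)) = (2,3) ∈ E(G2) ✓
  (2,6) → (φ(2),φ(6)) = (0,9) ∈ E(G2) ✓
  (2,7) → (φ(2),φ(7)) = (7,9) ∈ E(G2) ✓
  (2,10) → (φ(2),φ(10)) = (8,9) ∈ E(G2) ✓
  (3,4) → (φ(3),φ(4)) = (4,6) ∈ E(G2) ✓
  (3,7) → (φ(3),φ(7)) = (4,7) ∈ E(G2) ✓
  (4,5) → (φ(4),φ(5)) = (6,10) ∈ E(G2) ✓
  (4,6) → (φ(4),φ(6)) = (0,6) ∈ E(G2) ✓
  (4,8) → (φ(4),φ(8)) = (1,6) ∈ E(G2) ✓
  (5,8) → (φ(5),φ(8)) = (1,10) ∈ E(G2) ✓
  (9,10) → (φ(9),φ(10)) = (2,8) ∈ E(G2) ✓
All 16 edges of G1 map to edges of G2, and |E(G1)| = |E(G2)| = 16, so φ is a bijection on edges as well as vertices. Hence G1 ≅ G2.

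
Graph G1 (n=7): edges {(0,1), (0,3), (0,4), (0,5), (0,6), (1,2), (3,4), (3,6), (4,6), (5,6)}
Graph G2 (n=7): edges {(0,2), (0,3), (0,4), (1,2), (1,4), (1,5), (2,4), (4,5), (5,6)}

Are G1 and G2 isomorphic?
No, not isomorphic

The graphs are NOT isomorphic.

Degrees in G1: deg(0)=5, deg(1)=2, deg(2)=1, deg(3)=3, deg(4)=3, deg(5)=2, deg(6)=4.
Sorted degree sequence of G1: [5, 4, 3, 3, 2, 2, 1].
Degrees in G2: deg(0)=3, deg(1)=3, deg(2)=3, deg(3)=1, deg(4)=4, deg(5)=3, deg(6)=1.
Sorted degree sequence of G2: [4, 3, 3, 3, 3, 1, 1].
The (sorted) degree sequence is an isomorphism invariant, so since G1 and G2 have different degree sequences they cannot be isomorphic.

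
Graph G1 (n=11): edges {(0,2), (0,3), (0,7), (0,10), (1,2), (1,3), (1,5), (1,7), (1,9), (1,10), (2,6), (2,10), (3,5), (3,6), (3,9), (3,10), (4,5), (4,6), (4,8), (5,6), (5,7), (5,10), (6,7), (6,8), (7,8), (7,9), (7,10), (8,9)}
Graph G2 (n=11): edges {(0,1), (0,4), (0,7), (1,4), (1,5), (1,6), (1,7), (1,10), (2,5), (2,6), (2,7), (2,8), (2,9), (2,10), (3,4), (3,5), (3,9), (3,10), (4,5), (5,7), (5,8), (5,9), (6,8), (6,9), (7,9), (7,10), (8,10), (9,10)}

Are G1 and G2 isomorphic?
Yes, isomorphic

The graphs are isomorphic.
One valid mapping φ: V(G1) → V(G2): 0→8, 1→9, 2→6, 3→10, 4→0, 5→7, 6→1, 7→5, 8→4, 9→3, 10→2

Verify φ preserves adjacency — for each edge of G1, its image is an edge of G2:
  (0,2) → (φ(0),φ(2)) = (6,8) ∈ E(G2) ✓
  (0,3) → (φ(0),φ(3)) = (8,10) ∈ E(G2) ✓
  (0,7) → (φ(0),φ(7)) = (5,8) ∈ E(G2) ✓
  (0,10) → (φ(0),φ(10)) = (2,8) ∈ E(G2) ✓
  (1,2) → (φ(1),φ(2)) = (6,9) ∈ E(G2) ✓
  (1,3) → (φ(1),φ(3)) = (9,10) ∈ E(G2) ✓
  (1,5) → (φ(1),φ(5)) = (7,9) ∈ E(G2) ✓
  (1,7) → (φ(1),φ(7)) = (5,9) ∈ E(G2) ✓
  (1,9) → (φ(1),φ(9)) = (3,9) ∈ E(G2) ✓
  (1,10) → (φ(1),φ(10)) = (2,9) ∈ E(G2) ✓
  (2,6) → (φ(2),φ(6)) = (1,6) ∈ E(G2) ✓
  (2,10) → (φ(2),φ(10)) = (2,6) ∈ E(G2) ✓
  (3,5) → (φ(3),φ(5)) = (7,10) ∈ E(G2) ✓
  (3,6) → (φ(3),φ(6)) = (1,10) ∈ E(G2) ✓
  (3,9) → (φ(3),φ(9)) = (3,10) ∈ E(G2) ✓
  (3,10) → (φ(3),φ(10)) = (2,10) ∈ E(G2) ✓
  (4,5) → (φ(4),φ(5)) = (0,7) ∈ E(G2) ✓
  (4,6) → (φ(4),φ(6)) = (0,1) ∈ E(G2) ✓
  (4,8) → (φ(4),φ(8)) = (0,4) ∈ E(G2) ✓
  (5,6) → (φ(5),φ(6)) = (1,7) ∈ E(G2) ✓
  (5,7) → (φ(5),φ(7)) = (5,7) ∈ E(G2) ✓
  (5,10) → (φ(5),φ(10)) = (2,7) ∈ E(G2) ✓
  (6,7) → (φ(6),φ(7)) = (1,5) ∈ E(G2) ✓
  (6,8) → (φ(6),φ(8)) = (1,4) ∈ E(G2) ✓
  (7,8) → (φ(7),φ(8)) = (4,5) ∈ E(G2) ✓
  (7,9) → (φ(7),φ(9)) = (3,5) ∈ E(G2) ✓
  (7,10) → (φ(7),φ(10)) = (2,5) ∈ E(G2) ✓
  (8,9) → (φ(8),φ(9)) = (3,4) ∈ E(G2) ✓
All 28 edges of G1 map to edges of G2, and |E(G1)| = |E(G2)| = 28, so φ is a bijection on edges as well as vertices. Hence G1 ≅ G2.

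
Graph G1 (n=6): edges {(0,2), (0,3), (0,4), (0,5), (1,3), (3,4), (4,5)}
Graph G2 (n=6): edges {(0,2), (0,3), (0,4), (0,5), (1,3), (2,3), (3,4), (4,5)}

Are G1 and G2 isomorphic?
No, not isomorphic

The graphs are NOT isomorphic.

Counting edges: G1 has 7 edge(s); G2 has 8 edge(s).
Edge count is an isomorphism invariant (a bijection on vertices induces a bijection on edges), so differing edge counts rule out isomorphism.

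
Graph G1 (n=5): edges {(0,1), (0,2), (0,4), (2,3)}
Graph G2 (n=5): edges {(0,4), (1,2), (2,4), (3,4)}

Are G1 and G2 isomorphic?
Yes, isomorphic

The graphs are isomorphic.
One valid mapping φ: V(G1) → V(G2): 0→4, 1→0, 2→2, 3→1, 4→3

Verify φ preserves adjacency — for each edge of G1, its image is an edge of G2:
  (0,1) → (φ(0),φ(1)) = (0,4) ∈ E(G2) ✓
  (0,2) → (φ(0),φ(2)) = (2,4) ∈ E(G2) ✓
  (0,4) → (φ(0),φ(4)) = (3,4) ∈ E(G2) ✓
  (2,3) → (φ(2),φ(3)) = (1,2) ∈ E(G2) ✓
All 4 edges of G1 map to edges of G2, and |E(G1)| = |E(G2)| = 4, so φ is a bijection on edges as well as vertices. Hence G1 ≅ G2.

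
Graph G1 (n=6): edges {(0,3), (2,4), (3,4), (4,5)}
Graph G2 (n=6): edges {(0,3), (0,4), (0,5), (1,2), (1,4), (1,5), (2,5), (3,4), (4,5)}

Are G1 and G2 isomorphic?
No, not isomorphic

The graphs are NOT isomorphic.

Degrees in G1: deg(0)=1, deg(1)=0, deg(2)=1, deg(3)=2, deg(4)=3, deg(5)=1.
Sorted degree sequence of G1: [3, 2, 1, 1, 1, 0].
Degrees in G2: deg(0)=3, deg(1)=3, deg(2)=2, deg(3)=2, deg(4)=4, deg(5)=4.
Sorted degree sequence of G2: [4, 4, 3, 3, 2, 2].
The (sorted) degree sequence is an isomorphism invariant, so since G1 and G2 have different degree sequences they cannot be isomorphic.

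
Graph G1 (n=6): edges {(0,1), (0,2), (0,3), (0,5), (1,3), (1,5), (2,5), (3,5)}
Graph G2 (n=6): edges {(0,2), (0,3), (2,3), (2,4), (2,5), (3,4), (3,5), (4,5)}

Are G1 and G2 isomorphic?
Yes, isomorphic

The graphs are isomorphic.
One valid mapping φ: V(G1) → V(G2): 0→2, 1→5, 2→0, 3→4, 4→1, 5→3

Verify φ preserves adjacency — for each edge of G1, its image is an edge of G2:
  (0,1) → (φ(0),φ(1)) = (2,5) ∈ E(G2) ✓
  (0,2) → (φ(0),φ(2)) = (0,2) ∈ E(G2) ✓
  (0,3) → (φ(0),φ(3)) = (2,4) ∈ E(G2) ✓
  (0,5) → (φ(0),φ(5)) = (2,3) ∈ E(G2) ✓
  (1,3) → (φ(1),φ(3)) = (4,5) ∈ E(G2) ✓
  (1,5) → (φ(1),φ(5)) = (3,5) ∈ E(G2) ✓
  (2,5) → (φ(2),φ(5)) = (0,3) ∈ E(G2) ✓
  (3,5) → (φ(3),φ(5)) = (3,4) ∈ E(G2) ✓
All 8 edges of G1 map to edges of G2, and |E(G1)| = |E(G2)| = 8, so φ is a bijection on edges as well as vertices. Hence G1 ≅ G2.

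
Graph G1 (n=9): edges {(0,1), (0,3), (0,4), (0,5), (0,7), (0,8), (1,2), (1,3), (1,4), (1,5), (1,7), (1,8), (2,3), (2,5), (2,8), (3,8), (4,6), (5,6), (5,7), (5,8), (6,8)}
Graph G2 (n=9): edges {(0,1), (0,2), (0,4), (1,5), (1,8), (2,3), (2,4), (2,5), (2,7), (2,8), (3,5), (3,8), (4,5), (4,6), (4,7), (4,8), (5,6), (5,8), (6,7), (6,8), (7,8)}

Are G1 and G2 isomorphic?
Yes, isomorphic

The graphs are isomorphic.
One valid mapping φ: V(G1) → V(G2): 0→5, 1→8, 2→7, 3→6, 4→1, 5→2, 6→0, 7→3, 8→4

Verify φ preserves adjacency — for each edge of G1, its image is an edge of G2:
  (0,1) → (φ(0),φ(1)) = (5,8) ∈ E(G2) ✓
  (0,3) → (φ(0),φ(3)) = (5,6) ∈ E(G2) ✓
  (0,4) → (φ(0),φ(4)) = (1,5) ∈ E(G2) ✓
  (0,5) → (φ(0),φ(5)) = (2,5) ∈ E(G2) ✓
  (0,7) → (φ(0),φ(7)) = (3,5) ∈ E(G2) ✓
  (0,8) → (φ(0),φ(8)) = (4,5) ∈ E(G2) ✓
  (1,2) → (φ(1),φ(2)) = (7,8) ∈ E(G2) ✓
  (1,3) → (φ(1),φ(3)) = (6,8) ∈ E(G2) ✓
  (1,4) → (φ(1),φ(4)) = (1,8) ∈ E(G2) ✓
  (1,5) → (φ(1),φ(5)) = (2,8) ∈ E(G2) ✓
  (1,7) → (φ(1),φ(7)) = (3,8) ∈ E(G2) ✓
  (1,8) → (φ(1),φ(8)) = (4,8) ∈ E(G2) ✓
  (2,3) → (φ(2),φ(3)) = (6,7) ∈ E(G2) ✓
  (2,5) → (φ(2),φ(5)) = (2,7) ∈ E(G2) ✓
  (2,8) → (φ(2),φ(8)) = (4,7) ∈ E(G2) ✓
  (3,8) → (φ(3),φ(8)) = (4,6) ∈ E(G2) ✓
  (4,6) → (φ(4),φ(6)) = (0,1) ∈ E(G2) ✓
  (5,6) → (φ(5),φ(6)) = (0,2) ∈ E(G2) ✓
  (5,7) → (φ(5),φ(7)) = (2,3) ∈ E(G2) ✓
  (5,8) → (φ(5),φ(8)) = (2,4) ∈ E(G2) ✓
  (6,8) → (φ(6),φ(8)) = (0,4) ∈ E(G2) ✓
All 21 edges of G1 map to edges of G2, and |E(G1)| = |E(G2)| = 21, so φ is a bijection on edges as well as vertices. Hence G1 ≅ G2.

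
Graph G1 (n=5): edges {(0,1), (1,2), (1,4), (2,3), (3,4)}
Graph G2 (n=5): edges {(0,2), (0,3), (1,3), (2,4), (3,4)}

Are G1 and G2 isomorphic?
Yes, isomorphic

The graphs are isomorphic.
One valid mapping φ: V(G1) → V(G2): 0→1, 1→3, 2→4, 3→2, 4→0

Verify φ preserves adjacency — for each edge of G1, its image is an edge of G2:
  (0,1) → (φ(0),φ(1)) = (1,3) ∈ E(G2) ✓
  (1,2) → (φ(1),φ(2)) = (3,4) ∈ E(G2) ✓
  (1,4) → (φ(1),φ(4)) = (0,3) ∈ E(G2) ✓
  (2,3) → (φ(2),φ(3)) = (2,4) ∈ E(G2) ✓
  (3,4) → (φ(3),φ(4)) = (0,2) ∈ E(G2) ✓
All 5 edges of G1 map to edges of G2, and |E(G1)| = |E(G2)| = 5, so φ is a bijection on edges as well as vertices. Hence G1 ≅ G2.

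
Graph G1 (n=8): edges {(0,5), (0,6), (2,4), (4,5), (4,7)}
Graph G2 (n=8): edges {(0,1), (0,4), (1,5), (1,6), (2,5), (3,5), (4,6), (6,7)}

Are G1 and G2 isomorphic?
No, not isomorphic

The graphs are NOT isomorphic.

Connected components of G1: 3 component(s) with vertex sets [[1], [3], [0, 2, 4, 5, 6, 7]], sizes [1, 1, 6].
Connected components of G2: 1 component(s) with vertex sets [[0, 1, 2, 3, 4, 5, 6, 7]], sizes [8].
The number of connected components (and the multiset of component sizes) is an isomorphism invariant — an isomorphism maps each component of G1 bijectively onto a component of G2. Since G1 has 3 component(s) and G2 has 1, they cannot be isomorphic.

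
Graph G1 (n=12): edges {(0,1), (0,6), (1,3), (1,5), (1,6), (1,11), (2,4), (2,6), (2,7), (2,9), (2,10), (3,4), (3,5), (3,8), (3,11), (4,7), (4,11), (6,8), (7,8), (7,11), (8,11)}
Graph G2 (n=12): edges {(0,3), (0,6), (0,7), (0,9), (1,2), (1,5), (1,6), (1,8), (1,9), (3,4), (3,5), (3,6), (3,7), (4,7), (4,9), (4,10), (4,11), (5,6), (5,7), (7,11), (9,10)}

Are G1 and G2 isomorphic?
Yes, isomorphic

The graphs are isomorphic.
One valid mapping φ: V(G1) → V(G2): 0→10, 1→4, 2→1, 3→7, 4→5, 5→11, 6→9, 7→6, 8→0, 9→8, 10→2, 11→3

Verify φ preserves adjacency — for each edge of G1, its image is an edge of G2:
  (0,1) → (φ(0),φ(1)) = (4,10) ∈ E(G2) ✓
  (0,6) → (φ(0),φ(6)) = (9,10) ∈ E(G2) ✓
  (1,3) → (φ(1),φ(3)) = (4,7) ∈ E(G2) ✓
  (1,5) → (φ(1),φ(5)) = (4,11) ∈ E(G2) ✓
  (1,6) → (φ(1),φ(6)) = (4,9) ∈ E(G2) ✓
  (1,11) → (φ(1),φ(11)) = (3,4) ∈ E(G2) ✓
  (2,4) → (φ(2),φ(4)) = (1,5) ∈ E(G2) ✓
  (2,6) → (φ(2),φ(6)) = (1,9) ∈ E(G2) ✓
  (2,7) → (φ(2),φ(7)) = (1,6) ∈ E(G2) ✓
  (2,9) → (φ(2),φ(9)) = (1,8) ∈ E(G2) ✓
  (2,10) → (φ(2),φ(10)) = (1,2) ∈ E(G2) ✓
  (3,4) → (φ(3),φ(4)) = (5,7) ∈ E(G2) ✓
  (3,5) → (φ(3),φ(5)) = (7,11) ∈ E(G2) ✓
  (3,8) → (φ(3),φ(8)) = (0,7) ∈ E(G2) ✓
  (3,11) → (φ(3),φ(11)) = (3,7) ∈ E(G2) ✓
  (4,7) → (φ(4),φ(7)) = (5,6) ∈ E(G2) ✓
  (4,11) → (φ(4),φ(11)) = (3,5) ∈ E(G2) ✓
  (6,8) → (φ(6),φ(8)) = (0,9) ∈ E(G2) ✓
  (7,8) → (φ(7),φ(8)) = (0,6) ∈ E(G2) ✓
  (7,11) → (φ(7),φ(11)) = (3,6) ∈ E(G2) ✓
  (8,11) → (φ(8),φ(11)) = (0,3) ∈ E(G2) ✓
All 21 edges of G1 map to edges of G2, and |E(G1)| = |E(G2)| = 21, so φ is a bijection on edges as well as vertices. Hence G1 ≅ G2.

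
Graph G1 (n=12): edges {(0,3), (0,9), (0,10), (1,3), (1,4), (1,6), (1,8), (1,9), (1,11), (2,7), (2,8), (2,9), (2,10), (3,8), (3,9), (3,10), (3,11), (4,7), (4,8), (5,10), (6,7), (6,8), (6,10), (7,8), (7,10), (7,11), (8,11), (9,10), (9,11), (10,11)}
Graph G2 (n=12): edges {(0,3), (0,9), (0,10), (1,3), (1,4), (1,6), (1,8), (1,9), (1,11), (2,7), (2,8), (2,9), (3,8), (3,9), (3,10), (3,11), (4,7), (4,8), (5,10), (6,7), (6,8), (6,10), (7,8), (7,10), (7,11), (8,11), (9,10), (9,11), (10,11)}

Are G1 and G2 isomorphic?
No, not isomorphic

The graphs are NOT isomorphic.

Counting edges: G1 has 30 edge(s); G2 has 29 edge(s).
Edge count is an isomorphism invariant (a bijection on vertices induces a bijection on edges), so differing edge counts rule out isomorphism.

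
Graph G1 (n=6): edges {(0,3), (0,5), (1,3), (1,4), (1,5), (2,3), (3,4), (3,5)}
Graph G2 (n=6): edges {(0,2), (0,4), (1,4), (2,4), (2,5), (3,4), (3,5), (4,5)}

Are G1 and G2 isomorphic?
Yes, isomorphic

The graphs are isomorphic.
One valid mapping φ: V(G1) → V(G2): 0→3, 1→2, 2→1, 3→4, 4→0, 5→5

Verify φ preserves adjacency — for each edge of G1, its image is an edge of G2:
  (0,3) → (φ(0),φ(3)) = (3,4) ∈ E(G2) ✓
  (0,5) → (φ(0),φ(5)) = (3,5) ∈ E(G2) ✓
  (1,3) → (φ(1),φ(3)) = (2,4) ∈ E(G2) ✓
  (1,4) → (φ(1),φ(4)) = (0,2) ∈ E(G2) ✓
  (1,5) → (φ(1),φ(5)) = (2,5) ∈ E(G2) ✓
  (2,3) → (φ(2),φ(3)) = (1,4) ∈ E(G2) ✓
  (3,4) → (φ(3),φ(4)) = (0,4) ∈ E(G2) ✓
  (3,5) → (φ(3),φ(5)) = (4,5) ∈ E(G2) ✓
All 8 edges of G1 map to edges of G2, and |E(G1)| = |E(G2)| = 8, so φ is a bijection on edges as well as vertices. Hence G1 ≅ G2.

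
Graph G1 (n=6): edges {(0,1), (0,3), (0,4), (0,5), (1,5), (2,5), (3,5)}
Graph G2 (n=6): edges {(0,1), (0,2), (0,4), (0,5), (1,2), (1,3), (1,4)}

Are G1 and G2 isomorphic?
Yes, isomorphic

The graphs are isomorphic.
One valid mapping φ: V(G1) → V(G2): 0→1, 1→4, 2→5, 3→2, 4→3, 5→0

Verify φ preserves adjacency — for each edge of G1, its image is an edge of G2:
  (0,1) → (φ(0),φ(1)) = (1,4) ∈ E(G2) ✓
  (0,3) → (φ(0),φ(3)) = (1,2) ∈ E(G2) ✓
  (0,4) → (φ(0),φ(4)) = (1,3) ∈ E(G2) ✓
  (0,5) → (φ(0),φ(5)) = (0,1) ∈ E(G2) ✓
  (1,5) → (φ(1),φ(5)) = (0,4) ∈ E(G2) ✓
  (2,5) → (φ(2),φ(5)) = (0,5) ∈ E(G2) ✓
  (3,5) → (φ(3),φ(5)) = (0,2) ∈ E(G2) ✓
All 7 edges of G1 map to edges of G2, and |E(G1)| = |E(G2)| = 7, so φ is a bijection on edges as well as vertices. Hence G1 ≅ G2.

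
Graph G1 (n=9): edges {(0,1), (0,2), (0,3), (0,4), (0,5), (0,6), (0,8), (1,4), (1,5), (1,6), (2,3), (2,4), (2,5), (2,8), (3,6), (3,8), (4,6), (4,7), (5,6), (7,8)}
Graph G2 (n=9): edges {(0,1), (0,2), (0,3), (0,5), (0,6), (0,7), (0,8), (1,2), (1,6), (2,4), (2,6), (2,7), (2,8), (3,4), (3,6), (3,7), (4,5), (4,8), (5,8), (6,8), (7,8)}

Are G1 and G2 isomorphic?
No, not isomorphic

The graphs are NOT isomorphic.

Counting triangles (3-cliques): G1 has 14, G2 has 15.
Triangle count is an isomorphism invariant, so differing triangle counts rule out isomorphism.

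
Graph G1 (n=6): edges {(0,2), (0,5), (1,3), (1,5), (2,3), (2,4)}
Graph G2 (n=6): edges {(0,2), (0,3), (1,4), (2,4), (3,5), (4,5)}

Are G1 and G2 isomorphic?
Yes, isomorphic

The graphs are isomorphic.
One valid mapping φ: V(G1) → V(G2): 0→5, 1→0, 2→4, 3→2, 4→1, 5→3

Verify φ preserves adjacency — for each edge of G1, its image is an edge of G2:
  (0,2) → (φ(0),φ(2)) = (4,5) ∈ E(G2) ✓
  (0,5) → (φ(0),φ(5)) = (3,5) ∈ E(G2) ✓
  (1,3) → (φ(1),φ(3)) = (0,2) ∈ E(G2) ✓
  (1,5) → (φ(1),φ(5)) = (0,3) ∈ E(G2) ✓
  (2,3) → (φ(2),φ(3)) = (2,4) ∈ E(G2) ✓
  (2,4) → (φ(2),φ(4)) = (1,4) ∈ E(G2) ✓
All 6 edges of G1 map to edges of G2, and |E(G1)| = |E(G2)| = 6, so φ is a bijection on edges as well as vertices. Hence G1 ≅ G2.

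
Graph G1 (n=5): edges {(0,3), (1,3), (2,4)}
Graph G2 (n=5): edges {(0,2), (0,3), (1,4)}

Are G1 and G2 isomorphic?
Yes, isomorphic

The graphs are isomorphic.
One valid mapping φ: V(G1) → V(G2): 0→3, 1→2, 2→4, 3→0, 4→1

Verify φ preserves adjacency — for each edge of G1, its image is an edge of G2:
  (0,3) → (φ(0),φ(3)) = (0,3) ∈ E(G2) ✓
  (1,3) → (φ(1),φ(3)) = (0,2) ∈ E(G2) ✓
  (2,4) → (φ(2),φ(4)) = (1,4) ∈ E(G2) ✓
All 3 edges of G1 map to edges of G2, and |E(G1)| = |E(G2)| = 3, so φ is a bijection on edges as well as vertices. Hence G1 ≅ G2.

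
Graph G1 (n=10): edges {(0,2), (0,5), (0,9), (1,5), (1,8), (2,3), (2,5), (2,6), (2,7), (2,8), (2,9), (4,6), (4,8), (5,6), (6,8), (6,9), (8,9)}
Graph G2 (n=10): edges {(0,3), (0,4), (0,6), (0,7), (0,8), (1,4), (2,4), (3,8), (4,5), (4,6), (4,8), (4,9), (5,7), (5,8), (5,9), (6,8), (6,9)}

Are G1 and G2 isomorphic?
Yes, isomorphic

The graphs are isomorphic.
One valid mapping φ: V(G1) → V(G2): 0→9, 1→7, 2→4, 3→2, 4→3, 5→5, 6→8, 7→1, 8→0, 9→6

Verify φ preserves adjacency — for each edge of G1, its image is an edge of G2:
  (0,2) → (φ(0),φ(2)) = (4,9) ∈ E(G2) ✓
  (0,5) → (φ(0),φ(5)) = (5,9) ∈ E(G2) ✓
  (0,9) → (φ(0),φ(9)) = (6,9) ∈ E(G2) ✓
  (1,5) → (φ(1),φ(5)) = (5,7) ∈ E(G2) ✓
  (1,8) → (φ(1),φ(8)) = (0,7) ∈ E(G2) ✓
  (2,3) → (φ(2),φ(3)) = (2,4) ∈ E(G2) ✓
  (2,5) → (φ(2),φ(5)) = (4,5) ∈ E(G2) ✓
  (2,6) → (φ(2),φ(6)) = (4,8) ∈ E(G2) ✓
  (2,7) → (φ(2),φ(7)) = (1,4) ∈ E(G2) ✓
  (2,8) → (φ(2),φ(8)) = (0,4) ∈ E(G2) ✓
  (2,9) → (φ(2),φ(9)) = (4,6) ∈ E(G2) ✓
  (4,6) → (φ(4),φ(6)) = (3,8) ∈ E(G2) ✓
  (4,8) → (φ(4),φ(8)) = (0,3) ∈ E(G2) ✓
  (5,6) → (φ(5),φ(6)) = (5,8) ∈ E(G2) ✓
  (6,8) → (φ(6),φ(8)) = (0,8) ∈ E(G2) ✓
  (6,9) → (φ(6),φ(9)) = (6,8) ∈ E(G2) ✓
  (8,9) → (φ(8),φ(9)) = (0,6) ∈ E(G2) ✓
All 17 edges of G1 map to edges of G2, and |E(G1)| = |E(G2)| = 17, so φ is a bijection on edges as well as vertices. Hence G1 ≅ G2.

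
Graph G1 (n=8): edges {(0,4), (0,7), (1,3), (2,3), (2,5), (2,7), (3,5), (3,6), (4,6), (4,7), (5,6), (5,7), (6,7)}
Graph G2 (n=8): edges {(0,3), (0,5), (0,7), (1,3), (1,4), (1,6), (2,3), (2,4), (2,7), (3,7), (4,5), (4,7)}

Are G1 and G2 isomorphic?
No, not isomorphic

The graphs are NOT isomorphic.

Counting triangles (3-cliques): G1 has 6, G2 has 3.
Triangle count is an isomorphism invariant, so differing triangle counts rule out isomorphism.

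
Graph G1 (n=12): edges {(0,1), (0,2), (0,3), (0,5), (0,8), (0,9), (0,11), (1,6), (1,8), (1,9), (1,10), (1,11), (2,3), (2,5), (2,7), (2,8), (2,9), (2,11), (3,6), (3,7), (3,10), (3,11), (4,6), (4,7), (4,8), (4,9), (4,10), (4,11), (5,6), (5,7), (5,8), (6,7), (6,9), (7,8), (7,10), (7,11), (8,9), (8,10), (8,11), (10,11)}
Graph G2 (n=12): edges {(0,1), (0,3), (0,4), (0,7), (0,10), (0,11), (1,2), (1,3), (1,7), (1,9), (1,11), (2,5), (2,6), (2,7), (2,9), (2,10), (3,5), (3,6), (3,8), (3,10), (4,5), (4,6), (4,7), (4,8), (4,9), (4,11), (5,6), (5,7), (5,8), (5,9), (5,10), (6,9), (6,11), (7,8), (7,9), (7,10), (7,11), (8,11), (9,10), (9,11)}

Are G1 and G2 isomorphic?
Yes, isomorphic

The graphs are isomorphic.
One valid mapping φ: V(G1) → V(G2): 0→11, 1→1, 2→4, 3→6, 4→10, 5→8, 6→3, 7→5, 8→7, 9→0, 10→2, 11→9

Verify φ preserves adjacency — for each edge of G1, its image is an edge of G2:
  (0,1) → (φ(0),φ(1)) = (1,11) ∈ E(G2) ✓
  (0,2) → (φ(0),φ(2)) = (4,11) ∈ E(G2) ✓
  (0,3) → (φ(0),φ(3)) = (6,11) ∈ E(G2) ✓
  (0,5) → (φ(0),φ(5)) = (8,11) ∈ E(G2) ✓
  (0,8) → (φ(0),φ(8)) = (7,11) ∈ E(G2) ✓
  (0,9) → (φ(0),φ(9)) = (0,11) ∈ E(G2) ✓
  (0,11) → (φ(0),φ(11)) = (9,11) ∈ E(G2) ✓
  (1,6) → (φ(1),φ(6)) = (1,3) ∈ E(G2) ✓
  (1,8) → (φ(1),φ(8)) = (1,7) ∈ E(G2) ✓
  (1,9) → (φ(1),φ(9)) = (0,1) ∈ E(G2) ✓
  (1,10) → (φ(1),φ(10)) = (1,2) ∈ E(G2) ✓
  (1,11) → (φ(1),φ(11)) = (1,9) ∈ E(G2) ✓
  (2,3) → (φ(2),φ(3)) = (4,6) ∈ E(G2) ✓
  (2,5) → (φ(2),φ(5)) = (4,8) ∈ E(G2) ✓
  (2,7) → (φ(2),φ(7)) = (4,5) ∈ E(G2) ✓
  (2,8) → (φ(2),φ(8)) = (4,7) ∈ E(G2) ✓
  (2,9) → (φ(2),φ(9)) = (0,4) ∈ E(G2) ✓
  (2,11) → (φ(2),φ(11)) = (4,9) ∈ E(G2) ✓
  (3,6) → (φ(3),φ(6)) = (3,6) ∈ E(G2) ✓
  (3,7) → (φ(3),φ(7)) = (5,6) ∈ E(G2) ✓
  (3,10) → (φ(3),φ(10)) = (2,6) ∈ E(G2) ✓
  (3,11) → (φ(3),φ(11)) = (6,9) ∈ E(G2) ✓
  (4,6) → (φ(4),φ(6)) = (3,10) ∈ E(G2) ✓
  (4,7) → (φ(4),φ(7)) = (5,10) ∈ E(G2) ✓
  (4,8) → (φ(4),φ(8)) = (7,10) ∈ E(G2) ✓
  (4,9) → (φ(4),φ(9)) = (0,10) ∈ E(G2) ✓
  (4,10) → (φ(4),φ(10)) = (2,10) ∈ E(G2) ✓
  (4,11) → (φ(4),φ(11)) = (9,10) ∈ E(G2) ✓
  (5,6) → (φ(5),φ(6)) = (3,8) ∈ E(G2) ✓
  (5,7) → (φ(5),φ(7)) = (5,8) ∈ E(G2) ✓
  (5,8) → (φ(5),φ(8)) = (7,8) ∈ E(G2) ✓
  (6,7) → (φ(6),φ(7)) = (3,5) ∈ E(G2) ✓
  (6,9) → (φ(6),φ(9)) = (0,3) ∈ E(G2) ✓
  (7,8) → (φ(7),φ(8)) = (5,7) ∈ E(G2) ✓
  (7,10) → (φ(7),φ(10)) = (2,5) ∈ E(G2) ✓
  (7,11) → (φ(7),φ(11)) = (5,9) ∈ E(G2) ✓
  (8,9) → (φ(8),φ(9)) = (0,7) ∈ E(G2) ✓
  (8,10) → (φ(8),φ(10)) = (2,7) ∈ E(G2) ✓
  (8,11) → (φ(8),φ(11)) = (7,9) ∈ E(G2) ✓
  (10,11) → (φ(10),φ(11)) = (2,9) ∈ E(G2) ✓
All 40 edges of G1 map to edges of G2, and |E(G1)| = |E(G2)| = 40, so φ is a bijection on edges as well as vertices. Hence G1 ≅ G2.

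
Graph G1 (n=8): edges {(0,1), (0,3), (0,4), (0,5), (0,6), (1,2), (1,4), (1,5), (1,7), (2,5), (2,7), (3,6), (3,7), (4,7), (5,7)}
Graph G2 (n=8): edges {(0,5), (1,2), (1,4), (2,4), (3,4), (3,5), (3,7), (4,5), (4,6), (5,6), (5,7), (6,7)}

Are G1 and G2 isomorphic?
No, not isomorphic

The graphs are NOT isomorphic.

Degrees in G1: deg(0)=5, deg(1)=5, deg(2)=3, deg(3)=3, deg(4)=3, deg(5)=4, deg(6)=2, deg(7)=5.
Sorted degree sequence of G1: [5, 5, 5, 4, 3, 3, 3, 2].
Degrees in G2: deg(0)=1, deg(1)=2, deg(2)=2, deg(3)=3, deg(4)=5, deg(5)=5, deg(6)=3, deg(7)=3.
Sorted degree sequence of G2: [5, 5, 3, 3, 3, 2, 2, 1].
The (sorted) degree sequence is an isomorphism invariant, so since G1 and G2 have different degree sequences they cannot be isomorphic.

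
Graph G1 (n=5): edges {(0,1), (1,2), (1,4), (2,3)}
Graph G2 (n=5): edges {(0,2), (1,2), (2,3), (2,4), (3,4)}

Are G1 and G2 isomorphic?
No, not isomorphic

The graphs are NOT isomorphic.

Counting triangles (3-cliques): G1 has 0, G2 has 1.
Triangle count is an isomorphism invariant, so differing triangle counts rule out isomorphism.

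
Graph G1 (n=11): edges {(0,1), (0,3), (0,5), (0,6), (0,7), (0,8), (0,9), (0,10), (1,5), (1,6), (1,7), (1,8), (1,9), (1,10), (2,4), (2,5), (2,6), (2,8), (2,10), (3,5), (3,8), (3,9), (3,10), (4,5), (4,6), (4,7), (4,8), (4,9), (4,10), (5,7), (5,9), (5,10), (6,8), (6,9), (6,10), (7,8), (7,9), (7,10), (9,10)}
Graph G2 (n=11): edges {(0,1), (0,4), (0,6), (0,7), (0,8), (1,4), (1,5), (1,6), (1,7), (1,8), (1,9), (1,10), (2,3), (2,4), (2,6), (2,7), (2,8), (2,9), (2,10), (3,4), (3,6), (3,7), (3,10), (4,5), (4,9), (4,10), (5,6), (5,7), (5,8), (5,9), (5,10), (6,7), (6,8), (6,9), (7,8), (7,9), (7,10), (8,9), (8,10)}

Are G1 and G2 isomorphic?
Yes, isomorphic

The graphs are isomorphic.
One valid mapping φ: V(G1) → V(G2): 0→1, 1→5, 2→3, 3→0, 4→2, 5→6, 6→10, 7→9, 8→4, 9→8, 10→7

Verify φ preserves adjacency — for each edge of G1, its image is an edge of G2:
  (0,1) → (φ(0),φ(1)) = (1,5) ∈ E(G2) ✓
  (0,3) → (φ(0),φ(3)) = (0,1) ∈ E(G2) ✓
  (0,5) → (φ(0),φ(5)) = (1,6) ∈ E(G2) ✓
  (0,6) → (φ(0),φ(6)) = (1,10) ∈ E(G2) ✓
  (0,7) → (φ(0),φ(7)) = (1,9) ∈ E(G2) ✓
  (0,8) → (φ(0),φ(8)) = (1,4) ∈ E(G2) ✓
  (0,9) → (φ(0),φ(9)) = (1,8) ∈ E(G2) ✓
  (0,10) → (φ(0),φ(10)) = (1,7) ∈ E(G2) ✓
  (1,5) → (φ(1),φ(5)) = (5,6) ∈ E(G2) ✓
  (1,6) → (φ(1),φ(6)) = (5,10) ∈ E(G2) ✓
  (1,7) → (φ(1),φ(7)) = (5,9) ∈ E(G2) ✓
  (1,8) → (φ(1),φ(8)) = (4,5) ∈ E(G2) ✓
  (1,9) → (φ(1),φ(9)) = (5,8) ∈ E(G2) ✓
  (1,10) → (φ(1),φ(10)) = (5,7) ∈ E(G2) ✓
  (2,4) → (φ(2),φ(4)) = (2,3) ∈ E(G2) ✓
  (2,5) → (φ(2),φ(5)) = (3,6) ∈ E(G2) ✓
  (2,6) → (φ(2),φ(6)) = (3,10) ∈ E(G2) ✓
  (2,8) → (φ(2),φ(8)) = (3,4) ∈ E(G2) ✓
  (2,10) → (φ(2),φ(10)) = (3,7) ∈ E(G2) ✓
  (3,5) → (φ(3),φ(5)) = (0,6) ∈ E(G2) ✓
  (3,8) → (φ(3),φ(8)) = (0,4) ∈ E(G2) ✓
  (3,9) → (φ(3),φ(9)) = (0,8) ∈ E(G2) ✓
  (3,10) → (φ(3),φ(10)) = (0,7) ∈ E(G2) ✓
  (4,5) → (φ(4),φ(5)) = (2,6) ∈ E(G2) ✓
  (4,6) → (φ(4),φ(6)) = (2,10) ∈ E(G2) ✓
  (4,7) → (φ(4),φ(7)) = (2,9) ∈ E(G2) ✓
  (4,8) → (φ(4),φ(8)) = (2,4) ∈ E(G2) ✓
  (4,9) → (φ(4),φ(9)) = (2,8) ∈ E(G2) ✓
  (4,10) → (φ(4),φ(10)) = (2,7) ∈ E(G2) ✓
  (5,7) → (φ(5),φ(7)) = (6,9) ∈ E(G2) ✓
  (5,9) → (φ(5),φ(9)) = (6,8) ∈ E(G2) ✓
  (5,10) → (φ(5),φ(10)) = (6,7) ∈ E(G2) ✓
  (6,8) → (φ(6),φ(8)) = (4,10) ∈ E(G2) ✓
  (6,9) → (φ(6),φ(9)) = (8,10) ∈ E(G2) ✓
  (6,10) → (φ(6),φ(10)) = (7,10) ∈ E(G2) ✓
  (7,8) → (φ(7),φ(8)) = (4,9) ∈ E(G2) ✓
  (7,9) → (φ(7),φ(9)) = (8,9) ∈ E(G2) ✓
  (7,10) → (φ(7),φ(10)) = (7,9) ∈ E(G2) ✓
  (9,10) → (φ(9),φ(10)) = (7,8) ∈ E(G2) ✓
All 39 edges of G1 map to edges of G2, and |E(G1)| = |E(G2)| = 39, so φ is a bijection on edges as well as vertices. Hence G1 ≅ G2.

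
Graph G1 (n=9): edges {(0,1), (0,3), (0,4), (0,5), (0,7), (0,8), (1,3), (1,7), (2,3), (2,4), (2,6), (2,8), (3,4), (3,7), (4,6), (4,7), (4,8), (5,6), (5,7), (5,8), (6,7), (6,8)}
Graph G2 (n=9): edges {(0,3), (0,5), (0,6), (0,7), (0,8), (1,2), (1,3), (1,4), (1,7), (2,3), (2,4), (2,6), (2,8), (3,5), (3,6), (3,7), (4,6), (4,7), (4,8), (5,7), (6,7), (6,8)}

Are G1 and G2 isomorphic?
Yes, isomorphic

The graphs are isomorphic.
One valid mapping φ: V(G1) → V(G2): 0→7, 1→5, 2→8, 3→0, 4→6, 5→1, 6→2, 7→3, 8→4

Verify φ preserves adjacency — for each edge of G1, its image is an edge of G2:
  (0,1) → (φ(0),φ(1)) = (5,7) ∈ E(G2) ✓
  (0,3) → (φ(0),φ(3)) = (0,7) ∈ E(G2) ✓
  (0,4) → (φ(0),φ(4)) = (6,7) ∈ E(G2) ✓
  (0,5) → (φ(0),φ(5)) = (1,7) ∈ E(G2) ✓
  (0,7) → (φ(0),φ(7)) = (3,7) ∈ E(G2) ✓
  (0,8) → (φ(0),φ(8)) = (4,7) ∈ E(G2) ✓
  (1,3) → (φ(1),φ(3)) = (0,5) ∈ E(G2) ✓
  (1,7) → (φ(1),φ(7)) = (3,5) ∈ E(G2) ✓
  (2,3) → (φ(2),φ(3)) = (0,8) ∈ E(G2) ✓
  (2,4) → (φ(2),φ(4)) = (6,8) ∈ E(G2) ✓
  (2,6) → (φ(2),φ(6)) = (2,8) ∈ E(G2) ✓
  (2,8) → (φ(2),φ(8)) = (4,8) ∈ E(G2) ✓
  (3,4) → (φ(3),φ(4)) = (0,6) ∈ E(G2) ✓
  (3,7) → (φ(3),φ(7)) = (0,3) ∈ E(G2) ✓
  (4,6) → (φ(4),φ(6)) = (2,6) ∈ E(G2) ✓
  (4,7) → (φ(4),φ(7)) = (3,6) ∈ E(G2) ✓
  (4,8) → (φ(4),φ(8)) = (4,6) ∈ E(G2) ✓
  (5,6) → (φ(5),φ(6)) = (1,2) ∈ E(G2) ✓
  (5,7) → (φ(5),φ(7)) = (1,3) ∈ E(G2) ✓
  (5,8) → (φ(5),φ(8)) = (1,4) ∈ E(G2) ✓
  (6,7) → (φ(6),φ(7)) = (2,3) ∈ E(G2) ✓
  (6,8) → (φ(6),φ(8)) = (2,4) ∈ E(G2) ✓
All 22 edges of G1 map to edges of G2, and |E(G1)| = |E(G2)| = 22, so φ is a bijection on edges as well as vertices. Hence G1 ≅ G2.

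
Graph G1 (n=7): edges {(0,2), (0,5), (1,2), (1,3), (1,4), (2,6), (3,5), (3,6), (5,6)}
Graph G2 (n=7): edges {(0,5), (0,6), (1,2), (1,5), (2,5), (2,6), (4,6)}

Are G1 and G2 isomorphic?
No, not isomorphic

The graphs are NOT isomorphic.

Degrees in G1: deg(0)=2, deg(1)=3, deg(2)=3, deg(3)=3, deg(4)=1, deg(5)=3, deg(6)=3.
Sorted degree sequence of G1: [3, 3, 3, 3, 3, 2, 1].
Degrees in G2: deg(0)=2, deg(1)=2, deg(2)=3, deg(3)=0, deg(4)=1, deg(5)=3, deg(6)=3.
Sorted degree sequence of G2: [3, 3, 3, 2, 2, 1, 0].
The (sorted) degree sequence is an isomorphism invariant, so since G1 and G2 have different degree sequences they cannot be isomorphic.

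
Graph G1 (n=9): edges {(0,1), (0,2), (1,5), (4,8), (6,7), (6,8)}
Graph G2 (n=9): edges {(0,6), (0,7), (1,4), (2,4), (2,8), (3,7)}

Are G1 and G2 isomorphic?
Yes, isomorphic

The graphs are isomorphic.
One valid mapping φ: V(G1) → V(G2): 0→0, 1→7, 2→6, 3→5, 4→8, 5→3, 6→4, 7→1, 8→2

Verify φ preserves adjacency — for each edge of G1, its image is an edge of G2:
  (0,1) → (φ(0),φ(1)) = (0,7) ∈ E(G2) ✓
  (0,2) → (φ(0),φ(2)) = (0,6) ∈ E(G2) ✓
  (1,5) → (φ(1),φ(5)) = (3,7) ∈ E(G2) ✓
  (4,8) → (φ(4),φ(8)) = (2,8) ∈ E(G2) ✓
  (6,7) → (φ(6),φ(7)) = (1,4) ∈ E(G2) ✓
  (6,8) → (φ(6),φ(8)) = (2,4) ∈ E(G2) ✓
All 6 edges of G1 map to edges of G2, and |E(G1)| = |E(G2)| = 6, so φ is a bijection on edges as well as vertices. Hence G1 ≅ G2.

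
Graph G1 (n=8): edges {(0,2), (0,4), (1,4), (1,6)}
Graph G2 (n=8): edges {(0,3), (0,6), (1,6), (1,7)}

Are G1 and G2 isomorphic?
Yes, isomorphic

The graphs are isomorphic.
One valid mapping φ: V(G1) → V(G2): 0→1, 1→0, 2→7, 3→2, 4→6, 5→5, 6→3, 7→4

Verify φ preserves adjacency — for each edge of G1, its image is an edge of G2:
  (0,2) → (φ(0),φ(2)) = (1,7) ∈ E(G2) ✓
  (0,4) → (φ(0),φ(4)) = (1,6) ∈ E(G2) ✓
  (1,4) → (φ(1),φ(4)) = (0,6) ∈ E(G2) ✓
  (1,6) → (φ(1),φ(6)) = (0,3) ∈ E(G2) ✓
All 4 edges of G1 map to edges of G2, and |E(G1)| = |E(G2)| = 4, so φ is a bijection on edges as well as vertices. Hence G1 ≅ G2.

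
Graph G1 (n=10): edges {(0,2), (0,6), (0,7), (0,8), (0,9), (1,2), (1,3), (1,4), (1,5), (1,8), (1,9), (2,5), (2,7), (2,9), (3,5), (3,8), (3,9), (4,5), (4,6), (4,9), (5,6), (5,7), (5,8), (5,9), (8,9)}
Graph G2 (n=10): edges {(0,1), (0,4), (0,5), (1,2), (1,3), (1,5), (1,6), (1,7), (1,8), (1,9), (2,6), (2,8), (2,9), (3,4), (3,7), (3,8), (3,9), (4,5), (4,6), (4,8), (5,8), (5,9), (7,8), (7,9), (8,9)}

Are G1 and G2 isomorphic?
Yes, isomorphic

The graphs are isomorphic.
One valid mapping φ: V(G1) → V(G2): 0→4, 1→9, 2→5, 3→7, 4→2, 5→1, 6→6, 7→0, 8→3, 9→8

Verify φ preserves adjacency — for each edge of G1, its image is an edge of G2:
  (0,2) → (φ(0),φ(2)) = (4,5) ∈ E(G2) ✓
  (0,6) → (φ(0),φ(6)) = (4,6) ∈ E(G2) ✓
  (0,7) → (φ(0),φ(7)) = (0,4) ∈ E(G2) ✓
  (0,8) → (φ(0),φ(8)) = (3,4) ∈ E(G2) ✓
  (0,9) → (φ(0),φ(9)) = (4,8) ∈ E(G2) ✓
  (1,2) → (φ(1),φ(2)) = (5,9) ∈ E(G2) ✓
  (1,3) → (φ(1),φ(3)) = (7,9) ∈ E(G2) ✓
  (1,4) → (φ(1),φ(4)) = (2,9) ∈ E(G2) ✓
  (1,5) → (φ(1),φ(5)) = (1,9) ∈ E(G2) ✓
  (1,8) → (φ(1),φ(8)) = (3,9) ∈ E(G2) ✓
  (1,9) → (φ(1),φ(9)) = (8,9) ∈ E(G2) ✓
  (2,5) → (φ(2),φ(5)) = (1,5) ∈ E(G2) ✓
  (2,7) → (φ(2),φ(7)) = (0,5) ∈ E(G2) ✓
  (2,9) → (φ(2),φ(9)) = (5,8) ∈ E(G2) ✓
  (3,5) → (φ(3),φ(5)) = (1,7) ∈ E(G2) ✓
  (3,8) → (φ(3),φ(8)) = (3,7) ∈ E(G2) ✓
  (3,9) → (φ(3),φ(9)) = (7,8) ∈ E(G2) ✓
  (4,5) → (φ(4),φ(5)) = (1,2) ∈ E(G2) ✓
  (4,6) → (φ(4),φ(6)) = (2,6) ∈ E(G2) ✓
  (4,9) → (φ(4),φ(9)) = (2,8) ∈ E(G2) ✓
  (5,6) → (φ(5),φ(6)) = (1,6) ∈ E(G2) ✓
  (5,7) → (φ(5),φ(7)) = (0,1) ∈ E(G2) ✓
  (5,8) → (φ(5),φ(8)) = (1,3) ∈ E(G2) ✓
  (5,9) → (φ(5),φ(9)) = (1,8) ∈ E(G2) ✓
  (8,9) → (φ(8),φ(9)) = (3,8) ∈ E(G2) ✓
All 25 edges of G1 map to edges of G2, and |E(G1)| = |E(G2)| = 25, so φ is a bijection on edges as well as vertices. Hence G1 ≅ G2.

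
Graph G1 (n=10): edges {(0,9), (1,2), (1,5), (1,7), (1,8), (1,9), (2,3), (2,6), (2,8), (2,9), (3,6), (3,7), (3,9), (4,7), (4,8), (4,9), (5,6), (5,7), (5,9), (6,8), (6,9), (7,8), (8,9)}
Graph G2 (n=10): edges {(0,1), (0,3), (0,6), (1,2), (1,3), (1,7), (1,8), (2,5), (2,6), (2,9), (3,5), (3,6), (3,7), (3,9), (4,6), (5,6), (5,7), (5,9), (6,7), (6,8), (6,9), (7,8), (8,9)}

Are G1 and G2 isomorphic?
Yes, isomorphic

The graphs are isomorphic.
One valid mapping φ: V(G1) → V(G2): 0→4, 1→7, 2→5, 3→2, 4→0, 5→8, 6→9, 7→1, 8→3, 9→6

Verify φ preserves adjacency — for each edge of G1, its image is an edge of G2:
  (0,9) → (φ(0),φ(9)) = (4,6) ∈ E(G2) ✓
  (1,2) → (φ(1),φ(2)) = (5,7) ∈ E(G2) ✓
  (1,5) → (φ(1),φ(5)) = (7,8) ∈ E(G2) ✓
  (1,7) → (φ(1),φ(7)) = (1,7) ∈ E(G2) ✓
  (1,8) → (φ(1),φ(8)) = (3,7) ∈ E(G2) ✓
  (1,9) → (φ(1),φ(9)) = (6,7) ∈ E(G2) ✓
  (2,3) → (φ(2),φ(3)) = (2,5) ∈ E(G2) ✓
  (2,6) → (φ(2),φ(6)) = (5,9) ∈ E(G2) ✓
  (2,8) → (φ(2),φ(8)) = (3,5) ∈ E(G2) ✓
  (2,9) → (φ(2),φ(9)) = (5,6) ∈ E(G2) ✓
  (3,6) → (φ(3),φ(6)) = (2,9) ∈ E(G2) ✓
  (3,7) → (φ(3),φ(7)) = (1,2) ∈ E(G2) ✓
  (3,9) → (φ(3),φ(9)) = (2,6) ∈ E(G2) ✓
  (4,7) → (φ(4),φ(7)) = (0,1) ∈ E(G2) ✓
  (4,8) → (φ(4),φ(8)) = (0,3) ∈ E(G2) ✓
  (4,9) → (φ(4),φ(9)) = (0,6) ∈ E(G2) ✓
  (5,6) → (φ(5),φ(6)) = (8,9) ∈ E(G2) ✓
  (5,7) → (φ(5),φ(7)) = (1,8) ∈ E(G2) ✓
  (5,9) → (φ(5),φ(9)) = (6,8) ∈ E(G2) ✓
  (6,8) → (φ(6),φ(8)) = (3,9) ∈ E(G2) ✓
  (6,9) → (φ(6),φ(9)) = (6,9) ∈ E(G2) ✓
  (7,8) → (φ(7),φ(8)) = (1,3) ∈ E(G2) ✓
  (8,9) → (φ(8),φ(9)) = (3,6) ∈ E(G2) ✓
All 23 edges of G1 map to edges of G2, and |E(G1)| = |E(G2)| = 23, so φ is a bijection on edges as well as vertices. Hence G1 ≅ G2.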